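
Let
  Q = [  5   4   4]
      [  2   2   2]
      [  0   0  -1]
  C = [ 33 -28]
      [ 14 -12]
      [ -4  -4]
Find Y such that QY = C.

Y = [[5, -4], [-2, -6], [4, 4]]

Since Q multiplies Y on the left, Y = Q⁻¹C.
det Q = -2; the adjugate gives Q⁻¹ = [[1, -2, 0], [-1, 5/2, 1], [0, 0, -1]].
Y = Q⁻¹C = [[1, -2, 0], [-1, 5/2, 1], [0, 0, -1]] · [[33, -28], [14, -12], [-4, -4]] = [[5, -4], [-2, -6], [4, 4]].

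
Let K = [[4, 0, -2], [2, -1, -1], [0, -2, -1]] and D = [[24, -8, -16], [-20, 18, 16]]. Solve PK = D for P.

K is on the right of P, so right-multiply by K⁻¹: P = DK⁻¹.
det K = 4, so K⁻¹ = [[-1/4, 1, -1/2], [1/2, -1, 0], [-1, 2, -1]].
P = DK⁻¹ = [[24, -8, -16], [-20, 18, 16]] · [[-1/4, 1, -1/2], [1/2, -1, 0], [-1, 2, -1]] = [[6, 0, 4], [-2, -6, -6]].

P = [[6, 0, 4], [-2, -6, -6]]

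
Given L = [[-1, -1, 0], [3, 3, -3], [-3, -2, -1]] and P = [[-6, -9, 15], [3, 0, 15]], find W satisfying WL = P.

L is on the right of W, so right-multiply by L⁻¹: W = PL⁻¹.
L has determinant -3; L⁻¹ = [[3, 1/3, -1], [-4, -1/3, 1], [-1, -1/3, 0]].
W = PL⁻¹ = [[-6, -9, 15], [3, 0, 15]] · [[3, 1/3, -1], [-4, -1/3, 1], [-1, -1/3, 0]] = [[3, -4, -3], [-6, -4, -3]].

W = [[3, -4, -3], [-6, -4, -3]]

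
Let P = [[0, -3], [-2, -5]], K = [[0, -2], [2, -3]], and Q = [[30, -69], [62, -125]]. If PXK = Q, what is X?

X = P⁻¹QK⁻¹ (apply P⁻¹ on the left and K⁻¹ on the right).
det P = -6; the adjugate gives P⁻¹ = [[5/6, -1/2], [-1/3, 0]].
K has determinant 4; K⁻¹ = [[-3/4, 1/2], [-1/2, 0]].
P⁻¹Q = [[-6, 5], [-10, 23]].
X = (P⁻¹Q)K⁻¹ = [[2, -3], [-4, -5]].

X = [[2, -3], [-4, -5]]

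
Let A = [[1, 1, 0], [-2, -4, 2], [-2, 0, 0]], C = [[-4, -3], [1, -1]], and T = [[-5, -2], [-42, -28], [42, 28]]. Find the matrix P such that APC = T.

P = [[5, -1], [-4, 0], [2, -2]]

Left-multiply by A⁻¹ and right-multiply by C⁻¹: P = A⁻¹TC⁻¹.
det A = -4, so A⁻¹ = [[0, 0, -1/2], [1, 0, 1/2], [2, 1/2, 1/2]].
det C = 7, so C⁻¹ = [[-1/7, 3/7], [-1/7, -4/7]].
A⁻¹T = [[-21, -14], [16, 12], [-10, -4]].
P = (A⁻¹T)C⁻¹ = [[5, -1], [-4, 0], [2, -2]].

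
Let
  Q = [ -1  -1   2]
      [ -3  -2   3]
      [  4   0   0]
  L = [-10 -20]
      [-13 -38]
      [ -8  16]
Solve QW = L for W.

Left-multiplying both sides by Q⁻¹ gives W = Q⁻¹L.
det Q = 4, so Q⁻¹ = [[0, 0, 1/4], [3, -2, -3/4], [2, -1, -1/4]].
W = Q⁻¹L = [[0, 0, 1/4], [3, -2, -3/4], [2, -1, -1/4]] · [[-10, -20], [-13, -38], [-8, 16]] = [[-2, 4], [2, 4], [-5, -6]].

W = [[-2, 4], [2, 4], [-5, -6]]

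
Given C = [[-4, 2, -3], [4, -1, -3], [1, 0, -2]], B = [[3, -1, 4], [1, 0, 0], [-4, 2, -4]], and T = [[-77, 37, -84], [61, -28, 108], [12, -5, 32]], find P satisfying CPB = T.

P = C⁻¹TB⁻¹ (apply C⁻¹ on the left and B⁻¹ on the right).
det C = -1; the adjugate gives C⁻¹ = [[-2, -4, 9], [-5, -11, 24], [-1, -2, 4]].
B has determinant 4; B⁻¹ = [[0, 1, 0], [1, 1, 1], [1/2, -1/2, 1/4]].
C⁻¹T = [[18, -7, 24], [2, 3, 0], [3, -1, -4]].
P = (C⁻¹T)B⁻¹ = [[5, -1, -1], [3, 5, 3], [-3, 4, -2]].

P = [[5, -1, -1], [3, 5, 3], [-3, 4, -2]]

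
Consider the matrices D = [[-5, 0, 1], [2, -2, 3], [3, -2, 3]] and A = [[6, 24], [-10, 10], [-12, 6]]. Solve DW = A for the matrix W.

W = [[-2, -4], [-3, -3], [-4, 4]]

D is on the left of W, so left-multiply by D⁻¹: W = D⁻¹A.
D has determinant 2; D⁻¹ = [[0, -1, 1], [3/2, -9, 17/2], [1, -5, 5]].
W = D⁻¹A = [[0, -1, 1], [3/2, -9, 17/2], [1, -5, 5]] · [[6, 24], [-10, 10], [-12, 6]] = [[-2, -4], [-3, -3], [-4, 4]].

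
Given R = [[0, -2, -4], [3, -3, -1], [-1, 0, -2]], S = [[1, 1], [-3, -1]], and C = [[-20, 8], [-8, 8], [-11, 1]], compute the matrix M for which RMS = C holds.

M = [[1, 4], [-3, 3], [-4, -5]]

M = R⁻¹CS⁻¹ (apply R⁻¹ on the left and S⁻¹ on the right).
det R = -2; the adjugate gives R⁻¹ = [[-3, 2, 5], [-7/2, 2, 6], [3/2, -1, -3]].
det S = 2; the adjugate gives S⁻¹ = [[-1/2, -1/2], [3/2, 1/2]].
R⁻¹C = [[-11, -3], [-12, -6], [11, 1]].
M = (R⁻¹C)S⁻¹ = [[1, 4], [-3, 3], [-4, -5]].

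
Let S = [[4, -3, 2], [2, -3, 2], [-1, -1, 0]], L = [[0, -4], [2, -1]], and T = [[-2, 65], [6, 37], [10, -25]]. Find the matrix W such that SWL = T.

Left-multiply by S⁻¹ and right-multiply by L⁻¹: W = S⁻¹TL⁻¹.
det S = 4; the adjugate gives S⁻¹ = [[1/2, -1/2, 0], [-1/2, 1/2, -1], [-5/4, 7/4, -3/2]].
det L = 8; the adjugate gives L⁻¹ = [[-1/8, 1/2], [-1/4, 0]].
S⁻¹T = [[-4, 14], [-6, 11], [-2, 21]].
W = (S⁻¹T)L⁻¹ = [[-3, -2], [-2, -3], [-5, -1]].

W = [[-3, -2], [-2, -3], [-5, -1]]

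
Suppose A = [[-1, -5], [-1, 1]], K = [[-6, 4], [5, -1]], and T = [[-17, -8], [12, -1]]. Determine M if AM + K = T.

M = [[-4, 2], [3, 2]]

AM = T − K = [[-11, -12], [7, 0]].
A is on the left of M, so left-multiply by A⁻¹: M = A⁻¹(T − K).
A has determinant -6; A⁻¹ = [[-1/6, -5/6], [-1/6, 1/6]].
M = A⁻¹(T − K) = [[-4, 2], [3, 2]].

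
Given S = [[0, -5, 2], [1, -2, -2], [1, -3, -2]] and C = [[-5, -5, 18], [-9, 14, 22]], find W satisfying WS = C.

Right-multiplying both sides by S⁻¹ gives W = CS⁻¹.
det S = -2; the adjugate gives S⁻¹ = [[1, 8, -7], [0, 1, -1], [1/2, 5/2, -5/2]].
W = CS⁻¹ = [[-5, -5, 18], [-9, 14, 22]] · [[1, 8, -7], [0, 1, -1], [1/2, 5/2, -5/2]] = [[4, 0, -5], [2, -3, -6]].

W = [[4, 0, -5], [2, -3, -6]]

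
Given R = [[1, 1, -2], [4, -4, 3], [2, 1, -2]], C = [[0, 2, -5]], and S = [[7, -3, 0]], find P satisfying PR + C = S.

PR = S − C = [[7, -5, 5]].
Since R sits to the right of P, P = (S − C)R⁻¹.
det R = -5; the adjugate gives R⁻¹ = [[-1, 0, 1], [-14/5, -2/5, 11/5], [-12/5, -1/5, 8/5]].
P = (S − C)R⁻¹ = [[-5, 1, 4]].

P = [[-5, 1, 4]]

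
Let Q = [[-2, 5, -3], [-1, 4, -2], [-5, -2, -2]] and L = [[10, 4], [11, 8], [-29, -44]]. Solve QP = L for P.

P = [[1, 4], [6, 6], [6, 6]]

Left-multiplying both sides by Q⁻¹ gives P = Q⁻¹L.
Q has determinant -2; Q⁻¹ = [[6, -8, -1], [-4, 11/2, 1/2], [-11, 29/2, 3/2]].
P = Q⁻¹L = [[6, -8, -1], [-4, 11/2, 1/2], [-11, 29/2, 3/2]] · [[10, 4], [11, 8], [-29, -44]] = [[1, 4], [6, 6], [6, 6]].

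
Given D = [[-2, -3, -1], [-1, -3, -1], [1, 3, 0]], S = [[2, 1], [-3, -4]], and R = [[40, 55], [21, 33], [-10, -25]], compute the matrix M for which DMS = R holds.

M = [[-2, 5], [3, 1], [-4, 1]]

Left-multiply by D⁻¹ and right-multiply by S⁻¹: M = D⁻¹RS⁻¹.
D has determinant -3; D⁻¹ = [[-1, 1, 0], [1/3, -1/3, 1/3], [0, -1, -1]].
S has determinant -5; S⁻¹ = [[4/5, 1/5], [-3/5, -2/5]].
D⁻¹R = [[-19, -22], [3, -1], [-11, -8]].
M = (D⁻¹R)S⁻¹ = [[-2, 5], [3, 1], [-4, 1]].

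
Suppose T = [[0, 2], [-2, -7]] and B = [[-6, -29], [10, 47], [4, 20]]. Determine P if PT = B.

P = [[-4, 3], [6, -5], [3, -2]]

Right-multiplying both sides by T⁻¹ gives P = BT⁻¹.
T has determinant 4; T⁻¹ = [[-7/4, -1/2], [1/2, 0]].
P = BT⁻¹ = [[-6, -29], [10, 47], [4, 20]] · [[-7/4, -1/2], [1/2, 0]] = [[-4, 3], [6, -5], [3, -2]].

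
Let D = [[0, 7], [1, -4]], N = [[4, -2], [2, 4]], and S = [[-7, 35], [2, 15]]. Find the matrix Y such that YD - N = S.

YD = S + N = [[-3, 33], [4, 19]].
Since D sits to the right of Y, Y = (S + N)D⁻¹.
det D = -7; the adjugate gives D⁻¹ = [[4/7, 1], [1/7, 0]].
Y = (S + N)D⁻¹ = [[3, -3], [5, 4]].

Y = [[3, -3], [5, 4]]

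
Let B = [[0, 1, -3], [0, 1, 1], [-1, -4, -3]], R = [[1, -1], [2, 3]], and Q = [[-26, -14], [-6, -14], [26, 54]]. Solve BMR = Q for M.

Isolating M: multiply by B⁻¹ from the left and R⁻¹ from the right, so M = B⁻¹QR⁻¹.
det B = -4; the adjugate gives B⁻¹ = [[-1/4, -15/4, -1], [1/4, 3/4, 0], [-1/4, 1/4, 0]].
det R = 5; the adjugate gives R⁻¹ = [[3/5, 1/5], [-2/5, 1/5]].
B⁻¹Q = [[3, 2], [-11, -14], [5, 0]].
M = (B⁻¹Q)R⁻¹ = [[1, 1], [-1, -5], [3, 1]].

M = [[1, 1], [-1, -5], [3, 1]]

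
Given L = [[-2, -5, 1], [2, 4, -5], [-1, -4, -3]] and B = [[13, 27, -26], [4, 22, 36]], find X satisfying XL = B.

Since L sits to the right of X, X = BL⁻¹.
L has determinant 5; L⁻¹ = [[-32/5, -19/5, 21/5], [11/5, 7/5, -8/5], [-4/5, -3/5, 2/5]].
X = BL⁻¹ = [[13, 27, -26], [4, 22, 36]] · [[-32/5, -19/5, 21/5], [11/5, 7/5, -8/5], [-4/5, -3/5, 2/5]] = [[-3, 4, 1], [-6, -6, -4]].

X = [[-3, 4, 1], [-6, -6, -4]]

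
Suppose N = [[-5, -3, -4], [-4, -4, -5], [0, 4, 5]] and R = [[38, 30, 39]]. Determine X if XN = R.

X = [[-6, -2, 1]]

Since N sits to the right of X, X = RN⁻¹.
det N = 4, so N⁻¹ = [[0, -1/4, -1/4], [5, -25/4, -9/4], [-4, 5, 2]].
X = RN⁻¹ = [[38, 30, 39]] · [[0, -1/4, -1/4], [5, -25/4, -9/4], [-4, 5, 2]] = [[-6, -2, 1]].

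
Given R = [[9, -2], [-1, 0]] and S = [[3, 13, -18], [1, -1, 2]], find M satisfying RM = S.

Since R multiplies M on the left, M = R⁻¹S.
det R = -2; the adjugate gives R⁻¹ = [[0, -1], [-1/2, -9/2]].
M = R⁻¹S = [[0, -1], [-1/2, -9/2]] · [[3, 13, -18], [1, -1, 2]] = [[-1, 1, -2], [-6, -2, 0]].

M = [[-1, 1, -2], [-6, -2, 0]]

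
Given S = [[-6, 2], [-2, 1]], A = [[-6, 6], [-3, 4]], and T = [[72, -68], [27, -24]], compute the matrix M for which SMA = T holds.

M = [[1, 1], [-4, 5]]

Isolating M: multiply by S⁻¹ from the left and A⁻¹ from the right, so M = S⁻¹TA⁻¹.
det S = -2, so S⁻¹ = [[-1/2, 1], [-1, 3]].
det A = -6; the adjugate gives A⁻¹ = [[-2/3, 1], [-1/2, 1]].
S⁻¹T = [[-9, 10], [9, -4]].
M = (S⁻¹T)A⁻¹ = [[1, 1], [-4, 5]].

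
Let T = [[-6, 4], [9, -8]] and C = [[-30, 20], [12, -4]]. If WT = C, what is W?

W = [[5, 0], [-5, -2]]

Right-multiplying both sides by T⁻¹ gives W = CT⁻¹.
det T = 12, so T⁻¹ = [[-2/3, -1/3], [-3/4, -1/2]].
W = CT⁻¹ = [[-30, 20], [12, -4]] · [[-2/3, -1/3], [-3/4, -1/2]] = [[5, 0], [-5, -2]].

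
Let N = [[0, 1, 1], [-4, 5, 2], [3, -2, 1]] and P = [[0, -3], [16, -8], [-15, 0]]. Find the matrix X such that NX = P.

N is on the left of X, so left-multiply by N⁻¹: X = N⁻¹P.
N has determinant 3; N⁻¹ = [[3, -1, -1], [10/3, -1, -4/3], [-7/3, 1, 4/3]].
X = N⁻¹P = [[3, -1, -1], [10/3, -1, -4/3], [-7/3, 1, 4/3]] · [[0, -3], [16, -8], [-15, 0]] = [[-1, -1], [4, -2], [-4, -1]].

X = [[-1, -1], [4, -2], [-4, -1]]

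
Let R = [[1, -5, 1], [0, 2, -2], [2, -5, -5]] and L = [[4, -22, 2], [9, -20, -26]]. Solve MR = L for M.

M = [[0, -6, 2], [-1, 0, 5]]

R is on the right of M, so right-multiply by R⁻¹: M = LR⁻¹.
det R = -4; the adjugate gives R⁻¹ = [[5, 15/2, -2], [1, 7/4, -1/2], [1, 5/4, -1/2]].
M = LR⁻¹ = [[4, -22, 2], [9, -20, -26]] · [[5, 15/2, -2], [1, 7/4, -1/2], [1, 5/4, -1/2]] = [[0, -6, 2], [-1, 0, 5]].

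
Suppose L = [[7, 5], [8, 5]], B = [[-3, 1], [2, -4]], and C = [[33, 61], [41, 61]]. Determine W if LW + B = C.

LW = C − B = [[36, 60], [39, 65]].
Since L multiplies W on the left, W = L⁻¹(C − B).
det L = -5, so L⁻¹ = [[-1, 1], [8/5, -7/5]].
W = L⁻¹(C − B) = [[3, 5], [3, 5]].

W = [[3, 5], [3, 5]]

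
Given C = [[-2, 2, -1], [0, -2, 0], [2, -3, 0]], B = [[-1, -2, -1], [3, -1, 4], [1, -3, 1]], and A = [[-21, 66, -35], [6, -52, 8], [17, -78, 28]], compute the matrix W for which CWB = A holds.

W = [[4, 4, -4], [-5, -1, -5], [5, 4, 0]]

Isolating W: multiply by C⁻¹ from the left and B⁻¹ from the right, so W = C⁻¹AB⁻¹.
det C = -4; the adjugate gives C⁻¹ = [[0, -3/4, 1/2], [0, -1/2, 0], [-1, 1/2, -1]].
B has determinant -5; B⁻¹ = [[-11/5, -1, 9/5], [-1/5, 0, -1/5], [8/5, 1, -7/5]].
C⁻¹A = [[4, 0, 8], [-3, 26, -4], [7, -14, 11]].
W = (C⁻¹A)B⁻¹ = [[4, 4, -4], [-5, -1, -5], [5, 4, 0]].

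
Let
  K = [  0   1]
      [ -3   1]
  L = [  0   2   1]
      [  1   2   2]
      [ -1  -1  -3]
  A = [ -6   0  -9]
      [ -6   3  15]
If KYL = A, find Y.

Isolating Y: multiply by K⁻¹ from the left and L⁻¹ from the right, so Y = K⁻¹AL⁻¹.
det K = 3; the adjugate gives K⁻¹ = [[1/3, -1/3], [1, 0]].
det L = 3, so L⁻¹ = [[-4/3, 5/3, 2/3], [1/3, 1/3, 1/3], [1/3, -2/3, -2/3]].
K⁻¹A = [[0, -1, -8], [-6, 0, -9]].
Y = (K⁻¹A)L⁻¹ = [[-3, 5, 5], [5, -4, 2]].

Y = [[-3, 5, 5], [5, -4, 2]]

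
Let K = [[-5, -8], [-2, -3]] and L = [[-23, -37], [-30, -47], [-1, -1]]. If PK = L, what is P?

Right-multiplying both sides by K⁻¹ gives P = LK⁻¹.
det K = -1, so K⁻¹ = [[3, -8], [-2, 5]].
P = LK⁻¹ = [[-23, -37], [-30, -47], [-1, -1]] · [[3, -8], [-2, 5]] = [[5, -1], [4, 5], [-1, 3]].

P = [[5, -1], [4, 5], [-1, 3]]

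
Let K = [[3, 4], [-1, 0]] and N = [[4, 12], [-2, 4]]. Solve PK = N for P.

P = [[3, 5], [1, 5]]

Since K sits to the right of P, P = NK⁻¹.
det K = 4; the adjugate gives K⁻¹ = [[0, -1], [1/4, 3/4]].
P = NK⁻¹ = [[4, 12], [-2, 4]] · [[0, -1], [1/4, 3/4]] = [[3, 5], [1, 5]].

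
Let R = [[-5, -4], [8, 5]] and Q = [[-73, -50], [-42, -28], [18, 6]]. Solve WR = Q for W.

R is on the right of W, so right-multiply by R⁻¹: W = QR⁻¹.
R has determinant 7; R⁻¹ = [[5/7, 4/7], [-8/7, -5/7]].
W = QR⁻¹ = [[-73, -50], [-42, -28], [18, 6]] · [[5/7, 4/7], [-8/7, -5/7]] = [[5, -6], [2, -4], [6, 6]].

W = [[5, -6], [2, -4], [6, 6]]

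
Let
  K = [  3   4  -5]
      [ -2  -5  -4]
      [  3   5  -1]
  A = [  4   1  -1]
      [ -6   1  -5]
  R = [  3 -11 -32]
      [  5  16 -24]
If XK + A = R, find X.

X = [[2, 5, 1], [5, -1, -2]]

XK = R − A = [[-1, -12, -31], [11, 15, -19]].
Right-multiplying both sides by K⁻¹ gives X = (R − A)K⁻¹.
det K = -6; the adjugate gives K⁻¹ = [[-25/6, 7/2, 41/6], [7/3, -2, -11/3], [-5/6, 1/2, 7/6]].
X = (R − A)K⁻¹ = [[2, 5, 1], [5, -1, -2]].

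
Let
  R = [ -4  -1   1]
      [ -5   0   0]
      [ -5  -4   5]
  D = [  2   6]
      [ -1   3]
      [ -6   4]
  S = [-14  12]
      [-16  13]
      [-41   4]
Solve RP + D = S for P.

RP = S − D = [[-16, 6], [-15, 10], [-35, 0]].
Since R multiplies P on the left, P = R⁻¹(S − D).
det R = -5, so R⁻¹ = [[0, -1/5, 0], [-5, 3, 1], [-4, 11/5, 1]].
P = R⁻¹(S − D) = [[3, -2], [0, 0], [-4, -2]].

P = [[3, -2], [0, 0], [-4, -2]]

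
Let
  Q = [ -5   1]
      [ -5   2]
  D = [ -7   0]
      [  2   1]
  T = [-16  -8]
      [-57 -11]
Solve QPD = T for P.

P = Q⁻¹TD⁻¹ (apply Q⁻¹ on the left and D⁻¹ on the right).
Q has determinant -5; Q⁻¹ = [[-2/5, 1/5], [-1, 1]].
det D = -7; the adjugate gives D⁻¹ = [[-1/7, 0], [2/7, 1]].
Q⁻¹T = [[-5, 1], [-41, -3]].
P = (Q⁻¹T)D⁻¹ = [[1, 1], [5, -3]].

P = [[1, 1], [5, -3]]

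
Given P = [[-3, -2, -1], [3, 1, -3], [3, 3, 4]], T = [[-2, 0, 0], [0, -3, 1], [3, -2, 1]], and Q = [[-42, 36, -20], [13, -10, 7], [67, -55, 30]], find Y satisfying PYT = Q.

Y = [[4, 1, 4], [1, -4, 5], [1, 1, 2]]

Left-multiply by P⁻¹ and right-multiply by T⁻¹: Y = P⁻¹QT⁻¹.
P has determinant -3; P⁻¹ = [[-13/3, -5/3, -7/3], [7, 3, 4], [-2, -1, -1]].
det T = 2, so T⁻¹ = [[-1/2, 0, 0], [3/2, -1, 1], [9/2, -2, 3]].
P⁻¹Q = [[4, -11, 5], [13, 2, 1], [4, -7, 3]].
Y = (P⁻¹Q)T⁻¹ = [[4, 1, 4], [1, -4, 5], [1, 1, 2]].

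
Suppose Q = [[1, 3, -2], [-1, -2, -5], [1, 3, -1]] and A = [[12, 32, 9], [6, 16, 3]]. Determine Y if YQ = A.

Since Q sits to the right of Y, Y = AQ⁻¹.
det Q = 1, so Q⁻¹ = [[17, -3, -19], [-6, 1, 7], [-1, 0, 1]].
Y = AQ⁻¹ = [[12, 32, 9], [6, 16, 3]] · [[17, -3, -19], [-6, 1, 7], [-1, 0, 1]] = [[3, -4, 5], [3, -2, 1]].

Y = [[3, -4, 5], [3, -2, 1]]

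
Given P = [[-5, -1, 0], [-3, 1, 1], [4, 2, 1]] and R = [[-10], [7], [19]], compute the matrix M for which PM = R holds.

M = [[1], [5], [5]]

Since P multiplies M on the left, M = P⁻¹R.
det P = -2, so P⁻¹ = [[1/2, -1/2, 1/2], [-7/2, 5/2, -5/2], [5, -3, 4]].
M = P⁻¹R = [[1/2, -1/2, 1/2], [-7/2, 5/2, -5/2], [5, -3, 4]] · [[-10], [7], [19]] = [[1], [5], [5]].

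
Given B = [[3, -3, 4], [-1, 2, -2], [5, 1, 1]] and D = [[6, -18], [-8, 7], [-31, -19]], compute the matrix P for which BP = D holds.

Since B multiplies P on the left, P = B⁻¹D.
det B = -5; the adjugate gives B⁻¹ = [[-4/5, -7/5, 2/5], [9/5, 17/5, -2/5], [11/5, 18/5, -3/5]].
P = B⁻¹D = [[-4/5, -7/5, 2/5], [9/5, 17/5, -2/5], [11/5, 18/5, -3/5]] · [[6, -18], [-8, 7], [-31, -19]] = [[-6, -3], [-4, -1], [3, -3]].

P = [[-6, -3], [-4, -1], [3, -3]]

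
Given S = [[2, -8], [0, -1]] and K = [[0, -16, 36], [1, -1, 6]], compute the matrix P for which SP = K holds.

P = [[-4, -4, -6], [-1, 1, -6]]

S is on the left of P, so left-multiply by S⁻¹: P = S⁻¹K.
S has determinant -2; S⁻¹ = [[1/2, -4], [0, -1]].
P = S⁻¹K = [[1/2, -4], [0, -1]] · [[0, -16, 36], [1, -1, 6]] = [[-4, -4, -6], [-1, 1, -6]].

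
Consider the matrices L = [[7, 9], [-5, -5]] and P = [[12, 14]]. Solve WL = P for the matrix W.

W = [[1, -1]]

Right-multiplying both sides by L⁻¹ gives W = PL⁻¹.
det L = 10, so L⁻¹ = [[-1/2, -9/10], [1/2, 7/10]].
W = PL⁻¹ = [[12, 14]] · [[-1/2, -9/10], [1/2, 7/10]] = [[1, -1]].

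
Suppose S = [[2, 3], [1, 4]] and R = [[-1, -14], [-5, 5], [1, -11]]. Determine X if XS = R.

Since S sits to the right of X, X = RS⁻¹.
S has determinant 5; S⁻¹ = [[4/5, -3/5], [-1/5, 2/5]].
X = RS⁻¹ = [[-1, -14], [-5, 5], [1, -11]] · [[4/5, -3/5], [-1/5, 2/5]] = [[2, -5], [-5, 5], [3, -5]].

X = [[2, -5], [-5, 5], [3, -5]]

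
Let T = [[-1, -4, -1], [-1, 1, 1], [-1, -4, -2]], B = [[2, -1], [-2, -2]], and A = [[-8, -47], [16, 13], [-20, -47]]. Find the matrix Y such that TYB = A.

Isolating Y: multiply by T⁻¹ from the left and B⁻¹ from the right, so Y = T⁻¹AB⁻¹.
T has determinant 5; T⁻¹ = [[2/5, -4/5, -3/5], [-3/5, 1/5, 2/5], [1, 0, -1]].
B has determinant -6; B⁻¹ = [[1/3, -1/6], [-1/3, -1/3]].
T⁻¹A = [[-4, -1], [0, 12], [12, 0]].
Y = (T⁻¹A)B⁻¹ = [[-1, 1], [-4, -4], [4, -2]].

Y = [[-1, 1], [-4, -4], [4, -2]]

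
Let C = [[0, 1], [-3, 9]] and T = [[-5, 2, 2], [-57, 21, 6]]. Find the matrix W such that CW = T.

Since C multiplies W on the left, W = C⁻¹T.
det C = 3, so C⁻¹ = [[3, -1/3], [1, 0]].
W = C⁻¹T = [[3, -1/3], [1, 0]] · [[-5, 2, 2], [-57, 21, 6]] = [[4, -1, 4], [-5, 2, 2]].

W = [[4, -1, 4], [-5, 2, 2]]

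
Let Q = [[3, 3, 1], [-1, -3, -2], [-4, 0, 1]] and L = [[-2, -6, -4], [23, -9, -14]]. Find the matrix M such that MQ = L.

M = [[0, 2, 0], [3, 6, -5]]

Right-multiplying both sides by Q⁻¹ gives M = LQ⁻¹.
det Q = 6, so Q⁻¹ = [[-1/2, -1/2, -1/2], [3/2, 7/6, 5/6], [-2, -2, -1]].
M = LQ⁻¹ = [[-2, -6, -4], [23, -9, -14]] · [[-1/2, -1/2, -1/2], [3/2, 7/6, 5/6], [-2, -2, -1]] = [[0, 2, 0], [3, 6, -5]].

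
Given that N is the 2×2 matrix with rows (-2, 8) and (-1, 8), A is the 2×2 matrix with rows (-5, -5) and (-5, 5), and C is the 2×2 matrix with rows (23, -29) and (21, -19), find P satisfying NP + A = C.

P = [[-2, 0], [3, -3]]

NP = C − A = [[28, -24], [26, -24]].
Since N multiplies P on the left, P = N⁻¹(C − A).
N has determinant -8; N⁻¹ = [[-1, 1], [-1/8, 1/4]].
P = N⁻¹(C − A) = [[-2, 0], [3, -3]].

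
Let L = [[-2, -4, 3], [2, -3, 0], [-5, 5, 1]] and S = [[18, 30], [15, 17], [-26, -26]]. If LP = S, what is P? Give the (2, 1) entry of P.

-3

L is on the left of P, so left-multiply by L⁻¹: P = L⁻¹S.
L has determinant -1; L⁻¹ = [[3, -19, -9], [2, -13, -6], [5, -30, -14]].
P = L⁻¹S = [[3, -19, -9], [2, -13, -6], [5, -30, -14]] · [[18, 30], [15, 17], [-26, -26]] = [[3, 1], [-3, -5], [4, 4]].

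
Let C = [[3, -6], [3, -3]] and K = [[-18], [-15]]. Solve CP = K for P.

P = [[-4], [1]]

Since C multiplies P on the left, P = C⁻¹K.
det C = 9; the adjugate gives C⁻¹ = [[-1/3, 2/3], [-1/3, 1/3]].
P = C⁻¹K = [[-1/3, 2/3], [-1/3, 1/3]] · [[-18], [-15]] = [[-4], [1]].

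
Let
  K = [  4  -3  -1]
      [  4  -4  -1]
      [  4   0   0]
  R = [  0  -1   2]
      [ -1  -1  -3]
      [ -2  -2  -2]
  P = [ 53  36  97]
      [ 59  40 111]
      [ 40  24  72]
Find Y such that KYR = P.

Left-multiply by K⁻¹ and right-multiply by R⁻¹: Y = K⁻¹PR⁻¹.
det K = -4, so K⁻¹ = [[0, 0, 1/4], [1, -1, 0], [-4, 3, 1]].
det R = -4, so R⁻¹ = [[1, 3/2, -5/4], [-1, -1, 1/2], [0, -1/2, 1/4]].
K⁻¹P = [[10, 6, 18], [-6, -4, -14], [5, 0, 17]].
Y = (K⁻¹P)R⁻¹ = [[4, 0, -5], [-2, 2, 2], [5, -1, -2]].

Y = [[4, 0, -5], [-2, 2, 2], [5, -1, -2]]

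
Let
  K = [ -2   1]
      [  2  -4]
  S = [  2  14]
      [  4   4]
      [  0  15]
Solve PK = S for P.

P = [[-6, -5], [-4, -2], [-5, -5]]

K is on the right of P, so right-multiply by K⁻¹: P = SK⁻¹.
K has determinant 6; K⁻¹ = [[-2/3, -1/6], [-1/3, -1/3]].
P = SK⁻¹ = [[2, 14], [4, 4], [0, 15]] · [[-2/3, -1/6], [-1/3, -1/3]] = [[-6, -5], [-4, -2], [-5, -5]].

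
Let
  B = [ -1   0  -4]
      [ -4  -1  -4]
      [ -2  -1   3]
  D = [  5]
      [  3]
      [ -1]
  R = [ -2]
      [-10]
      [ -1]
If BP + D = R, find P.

P = [[3], [-3], [1]]

BP = R − D = [[-7], [-13], [0]].
Since B multiplies P on the left, P = B⁻¹(R − D).
det B = -1; the adjugate gives B⁻¹ = [[7, -4, 4], [-20, 11, -12], [-2, 1, -1]].
P = B⁻¹(R − D) = [[3], [-3], [1]].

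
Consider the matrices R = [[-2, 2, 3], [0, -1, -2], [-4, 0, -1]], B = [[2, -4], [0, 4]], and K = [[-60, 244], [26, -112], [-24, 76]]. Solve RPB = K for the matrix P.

P = [[4, -3], [-5, 5], [-4, 5]]

Left-multiply by R⁻¹ and right-multiply by B⁻¹: P = R⁻¹KB⁻¹.
R has determinant 2; R⁻¹ = [[1/2, 1, -1/2], [4, 7, -2], [-2, -4, 1]].
det B = 8; the adjugate gives B⁻¹ = [[1/2, 1/2], [0, 1/4]].
R⁻¹K = [[8, -28], [-10, 40], [-8, 36]].
P = (R⁻¹K)B⁻¹ = [[4, -3], [-5, 5], [-4, 5]].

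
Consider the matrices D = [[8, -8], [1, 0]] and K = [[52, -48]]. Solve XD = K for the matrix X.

X = [[6, 4]]

Right-multiplying both sides by D⁻¹ gives X = KD⁻¹.
det D = 8, so D⁻¹ = [[0, 1], [-1/8, 1]].
X = KD⁻¹ = [[52, -48]] · [[0, 1], [-1/8, 1]] = [[6, 4]].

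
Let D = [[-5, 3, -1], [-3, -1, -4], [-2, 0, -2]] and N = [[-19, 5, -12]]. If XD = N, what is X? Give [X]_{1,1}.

2

Since D sits to the right of X, X = ND⁻¹.
D has determinant -2; D⁻¹ = [[-1, -3, 13/2], [-1, -4, 17/2], [1, 3, -7]].
X = ND⁻¹ = [[-19, 5, -12]] · [[-1, -3, 13/2], [-1, -4, 17/2], [1, 3, -7]] = [[2, 1, 3]].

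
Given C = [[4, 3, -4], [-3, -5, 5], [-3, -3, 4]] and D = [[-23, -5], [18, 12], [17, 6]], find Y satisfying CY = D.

Since C multiplies Y on the left, Y = C⁻¹D.
det C = -5, so C⁻¹ = [[1, 0, 1], [3/5, -4/5, 8/5], [6/5, -3/5, 11/5]].
Y = C⁻¹D = [[1, 0, 1], [3/5, -4/5, 8/5], [6/5, -3/5, 11/5]] · [[-23, -5], [18, 12], [17, 6]] = [[-6, 1], [-1, -3], [-1, 0]].

Y = [[-6, 1], [-1, -3], [-1, 0]]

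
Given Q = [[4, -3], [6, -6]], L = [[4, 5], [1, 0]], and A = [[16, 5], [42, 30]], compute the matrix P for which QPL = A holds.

P = [[-2, 3], [-3, 0]]

Left-multiply by Q⁻¹ and right-multiply by L⁻¹: P = Q⁻¹AL⁻¹.
det Q = -6; the adjugate gives Q⁻¹ = [[1, -1/2], [1, -2/3]].
det L = -5, so L⁻¹ = [[0, 1], [1/5, -4/5]].
Q⁻¹A = [[-5, -10], [-12, -15]].
P = (Q⁻¹A)L⁻¹ = [[-2, 3], [-3, 0]].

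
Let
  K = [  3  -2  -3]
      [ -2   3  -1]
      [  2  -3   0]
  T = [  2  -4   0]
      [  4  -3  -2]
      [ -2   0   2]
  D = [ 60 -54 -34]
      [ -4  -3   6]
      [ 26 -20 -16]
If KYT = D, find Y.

Isolating Y: multiply by K⁻¹ from the left and T⁻¹ from the right, so Y = K⁻¹DT⁻¹.
det K = -5; the adjugate gives K⁻¹ = [[3/5, -9/5, -11/5], [2/5, -6/5, -9/5], [0, -1, -1]].
det T = 4, so T⁻¹ = [[-3/2, 2, 2], [-1, 1, 1], [-3/2, 2, 5/2]].
K⁻¹D = [[-14, 17, 4], [-18, 18, 8], [-22, 23, 10]].
Y = (K⁻¹D)T⁻¹ = [[-2, -3, -1], [-3, -2, 2], [-5, -1, 4]].

Y = [[-2, -3, -1], [-3, -2, 2], [-5, -1, 4]]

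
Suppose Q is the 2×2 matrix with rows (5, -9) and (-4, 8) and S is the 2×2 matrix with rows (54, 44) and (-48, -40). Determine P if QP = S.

P = [[0, -2], [-6, -6]]

Left-multiplying both sides by Q⁻¹ gives P = Q⁻¹S.
det Q = 4, so Q⁻¹ = [[2, 9/4], [1, 5/4]].
P = Q⁻¹S = [[2, 9/4], [1, 5/4]] · [[54, 44], [-48, -40]] = [[0, -2], [-6, -6]].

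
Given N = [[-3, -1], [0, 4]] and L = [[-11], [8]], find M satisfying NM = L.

Left-multiplying both sides by N⁻¹ gives M = N⁻¹L.
det N = -12; the adjugate gives N⁻¹ = [[-1/3, -1/12], [0, 1/4]].
M = N⁻¹L = [[-1/3, -1/12], [0, 1/4]] · [[-11], [8]] = [[3], [2]].

M = [[3], [2]]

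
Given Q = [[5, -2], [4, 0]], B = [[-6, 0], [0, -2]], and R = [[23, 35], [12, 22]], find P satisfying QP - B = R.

QP = R + B = [[17, 35], [12, 20]].
Left-multiplying both sides by Q⁻¹ gives P = Q⁻¹(R + B).
Q has determinant 8; Q⁻¹ = [[0, 1/4], [-1/2, 5/8]].
P = Q⁻¹(R + B) = [[3, 5], [-1, -5]].

P = [[3, 5], [-1, -5]]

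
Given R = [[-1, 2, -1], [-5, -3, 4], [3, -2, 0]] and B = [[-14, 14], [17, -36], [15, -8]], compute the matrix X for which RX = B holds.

X = [[1, 0], [-6, 4], [1, -6]]

Since R multiplies X on the left, X = R⁻¹B.
det R = -3, so R⁻¹ = [[-8/3, -2/3, -5/3], [-4, -1, -3], [-19/3, -4/3, -13/3]].
X = R⁻¹B = [[-8/3, -2/3, -5/3], [-4, -1, -3], [-19/3, -4/3, -13/3]] · [[-14, 14], [17, -36], [15, -8]] = [[1, 0], [-6, 4], [1, -6]].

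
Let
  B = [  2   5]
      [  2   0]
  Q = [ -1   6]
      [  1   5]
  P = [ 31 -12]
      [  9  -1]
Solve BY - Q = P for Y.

BY = P + Q = [[30, -6], [10, 4]].
Left-multiplying both sides by B⁻¹ gives Y = B⁻¹(P + Q).
B has determinant -10; B⁻¹ = [[0, 1/2], [1/5, -1/5]].
Y = B⁻¹(P + Q) = [[5, 2], [4, -2]].

Y = [[5, 2], [4, -2]]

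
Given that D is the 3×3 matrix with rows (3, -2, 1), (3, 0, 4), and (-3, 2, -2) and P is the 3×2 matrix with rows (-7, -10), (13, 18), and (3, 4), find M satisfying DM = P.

D is on the left of M, so left-multiply by D⁻¹: M = D⁻¹P.
D has determinant -6; D⁻¹ = [[4/3, 1/3, 4/3], [1, 1/2, 3/2], [-1, 0, -1]].
M = D⁻¹P = [[4/3, 1/3, 4/3], [1, 1/2, 3/2], [-1, 0, -1]] · [[-7, -10], [13, 18], [3, 4]] = [[-1, -2], [4, 5], [4, 6]].

M = [[-1, -2], [4, 5], [4, 6]]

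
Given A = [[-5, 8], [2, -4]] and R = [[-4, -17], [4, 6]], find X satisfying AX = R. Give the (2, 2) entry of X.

Since A multiplies X on the left, X = A⁻¹R.
det A = 4, so A⁻¹ = [[-1, -2], [-1/2, -5/4]].
X = A⁻¹R = [[-1, -2], [-1/2, -5/4]] · [[-4, -17], [4, 6]] = [[-4, 5], [-3, 1]].

1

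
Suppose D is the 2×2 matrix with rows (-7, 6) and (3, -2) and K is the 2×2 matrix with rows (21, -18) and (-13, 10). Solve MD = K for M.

M = [[-3, 0], [1, -2]]

D is on the right of M, so right-multiply by D⁻¹: M = KD⁻¹.
det D = -4; the adjugate gives D⁻¹ = [[1/2, 3/2], [3/4, 7/4]].
M = KD⁻¹ = [[21, -18], [-13, 10]] · [[1/2, 3/2], [3/4, 7/4]] = [[-3, 0], [1, -2]].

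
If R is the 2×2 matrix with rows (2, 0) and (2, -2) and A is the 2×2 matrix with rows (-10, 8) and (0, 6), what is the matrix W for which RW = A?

W = [[-5, 4], [-5, 1]]

Since R multiplies W on the left, W = R⁻¹A.
det R = -4; the adjugate gives R⁻¹ = [[1/2, 0], [1/2, -1/2]].
W = R⁻¹A = [[1/2, 0], [1/2, -1/2]] · [[-10, 8], [0, 6]] = [[-5, 4], [-5, 1]].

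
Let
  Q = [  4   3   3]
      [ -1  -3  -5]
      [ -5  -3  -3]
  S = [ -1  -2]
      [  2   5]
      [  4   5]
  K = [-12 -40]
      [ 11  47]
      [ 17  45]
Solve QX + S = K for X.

QX = K − S = [[-11, -38], [9, 42], [13, 40]].
Since Q multiplies X on the left, X = Q⁻¹(K − S).
Q has determinant 6; Q⁻¹ = [[-1, 0, -1], [11/3, 1/2, 17/6], [-2, -1/2, -3/2]].
X = Q⁻¹(K − S) = [[-2, -2], [1, -5], [-2, -5]].

X = [[-2, -2], [1, -5], [-2, -5]]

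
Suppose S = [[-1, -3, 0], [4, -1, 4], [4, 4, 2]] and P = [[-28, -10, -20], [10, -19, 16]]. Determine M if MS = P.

M = [[-4, -2, -6], [2, 5, -2]]

S is on the right of M, so right-multiply by S⁻¹: M = PS⁻¹.
det S = -6; the adjugate gives S⁻¹ = [[3, -1, 2], [-4/3, 1/3, -2/3], [-10/3, 4/3, -13/6]].
M = PS⁻¹ = [[-28, -10, -20], [10, -19, 16]] · [[3, -1, 2], [-4/3, 1/3, -2/3], [-10/3, 4/3, -13/6]] = [[-4, -2, -6], [2, 5, -2]].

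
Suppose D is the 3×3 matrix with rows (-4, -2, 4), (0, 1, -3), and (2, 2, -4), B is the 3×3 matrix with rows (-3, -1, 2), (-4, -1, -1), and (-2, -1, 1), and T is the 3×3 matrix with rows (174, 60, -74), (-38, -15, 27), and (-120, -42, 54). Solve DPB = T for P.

P = [[5, 2, 2], [1, 5, 0], [-3, 2, -2]]

Isolating P: multiply by D⁻¹ from the left and B⁻¹ from the right, so P = D⁻¹TB⁻¹.
D has determinant -4; D⁻¹ = [[-1/2, 0, -1/2], [3/2, -2, 3], [1/2, -1, 1]].
B has determinant 4; B⁻¹ = [[-1/2, -1/4, 3/4], [3/2, 1/4, -11/4], [1/2, -1/4, -1/4]].
D⁻¹T = [[-27, -9, 10], [-23, -6, -3], [5, 3, -10]].
P = (D⁻¹T)B⁻¹ = [[5, 2, 2], [1, 5, 0], [-3, 2, -2]].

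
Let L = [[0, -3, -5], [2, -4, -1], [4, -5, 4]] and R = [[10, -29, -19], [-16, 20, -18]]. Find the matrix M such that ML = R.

M = [[4, 3, 1], [-2, 4, -6]]

L is on the right of M, so right-multiply by L⁻¹: M = RL⁻¹.
L has determinant 6; L⁻¹ = [[-7/2, 37/6, -17/6], [-2, 10/3, -5/3], [1, -2, 1]].
M = RL⁻¹ = [[10, -29, -19], [-16, 20, -18]] · [[-7/2, 37/6, -17/6], [-2, 10/3, -5/3], [1, -2, 1]] = [[4, 3, 1], [-2, 4, -6]].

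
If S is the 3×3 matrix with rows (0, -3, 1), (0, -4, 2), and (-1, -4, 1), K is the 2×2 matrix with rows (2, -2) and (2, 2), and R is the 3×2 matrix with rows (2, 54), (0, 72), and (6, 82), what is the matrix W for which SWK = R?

W = [[2, -3], [4, -5], [-1, -1]]

Isolating W: multiply by S⁻¹ from the left and K⁻¹ from the right, so W = S⁻¹RK⁻¹.
det S = 2; the adjugate gives S⁻¹ = [[2, -1/2, -1], [-1, 1/2, 0], [-2, 3/2, 0]].
det K = 8, so K⁻¹ = [[1/4, 1/4], [-1/4, 1/4]].
S⁻¹R = [[-2, -10], [-2, -18], [-4, 0]].
W = (S⁻¹R)K⁻¹ = [[2, -3], [4, -5], [-1, -1]].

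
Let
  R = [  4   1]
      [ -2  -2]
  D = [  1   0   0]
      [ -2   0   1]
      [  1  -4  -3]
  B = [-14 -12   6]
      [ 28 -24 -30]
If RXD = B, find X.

X = [[4, 3, 2], [-3, 3, -5]]

Isolating X: multiply by R⁻¹ from the left and D⁻¹ from the right, so X = R⁻¹BD⁻¹.
det R = -6, so R⁻¹ = [[1/3, 1/6], [-1/3, -2/3]].
det D = 4, so D⁻¹ = [[1, 0, 0], [-5/4, -3/4, -1/4], [2, 1, 0]].
R⁻¹B = [[0, -8, -3], [-14, 20, 18]].
X = (R⁻¹B)D⁻¹ = [[4, 3, 2], [-3, 3, -5]].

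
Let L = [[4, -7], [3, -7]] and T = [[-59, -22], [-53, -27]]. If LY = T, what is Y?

Since L multiplies Y on the left, Y = L⁻¹T.
det L = -7; the adjugate gives L⁻¹ = [[1, -1], [3/7, -4/7]].
Y = L⁻¹T = [[1, -1], [3/7, -4/7]] · [[-59, -22], [-53, -27]] = [[-6, 5], [5, 6]].

Y = [[-6, 5], [5, 6]]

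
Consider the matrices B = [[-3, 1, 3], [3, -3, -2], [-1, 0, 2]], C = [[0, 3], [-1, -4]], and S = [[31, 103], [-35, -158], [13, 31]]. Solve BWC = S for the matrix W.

Left-multiply by B⁻¹ and right-multiply by C⁻¹: W = B⁻¹SC⁻¹.
det B = 5; the adjugate gives B⁻¹ = [[-6/5, -2/5, 7/5], [-4/5, -3/5, 3/5], [-3/5, -1/5, 6/5]].
det C = 3, so C⁻¹ = [[-4/3, -1], [1/3, 0]].
B⁻¹S = [[-5, -17], [4, 31], [4, 7]].
W = (B⁻¹S)C⁻¹ = [[1, 5], [5, -4], [-3, -4]].

W = [[1, 5], [5, -4], [-3, -4]]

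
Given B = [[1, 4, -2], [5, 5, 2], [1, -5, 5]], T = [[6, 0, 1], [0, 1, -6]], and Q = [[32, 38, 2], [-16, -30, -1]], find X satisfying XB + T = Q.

XB = Q − T = [[26, 38, 1], [-16, -31, 5]].
Since B sits to the right of X, X = (Q − T)B⁻¹.
B has determinant 3; B⁻¹ = [[35/3, -10/3, 6], [-23/3, 7/3, -4], [-10, 3, -5]].
X = (Q − T)B⁻¹ = [[2, 5, -1], [1, -4, 3]].

X = [[2, 5, -1], [1, -4, 3]]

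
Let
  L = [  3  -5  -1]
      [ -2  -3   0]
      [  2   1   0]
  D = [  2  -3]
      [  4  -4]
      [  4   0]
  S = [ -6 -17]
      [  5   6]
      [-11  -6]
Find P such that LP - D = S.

P = [[-3, -4], [-1, 2], [0, -2]]

LP = S + D = [[-4, -20], [9, 2], [-7, -6]].
Left-multiplying both sides by L⁻¹ gives P = L⁻¹(S + D).
det L = -4, so L⁻¹ = [[0, 1/4, 3/4], [0, -1/2, -1/2], [-1, 13/4, 19/4]].
P = L⁻¹(S + D) = [[-3, -4], [-1, 2], [0, -2]].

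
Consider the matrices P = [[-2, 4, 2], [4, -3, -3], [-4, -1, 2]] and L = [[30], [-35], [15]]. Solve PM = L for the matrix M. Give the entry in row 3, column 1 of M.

Since P multiplies M on the left, M = P⁻¹L.
det P = 2, so P⁻¹ = [[-9/2, -5, -3], [2, 2, 1], [-8, -9, -5]].
M = P⁻¹L = [[-9/2, -5, -3], [2, 2, 1], [-8, -9, -5]] · [[30], [-35], [15]] = [[-5], [5], [0]].

0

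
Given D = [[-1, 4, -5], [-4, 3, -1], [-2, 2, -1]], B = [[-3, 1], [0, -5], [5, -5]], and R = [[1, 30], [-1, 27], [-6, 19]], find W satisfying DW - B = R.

W = [[-1, -3], [-2, 2], [-1, -4]]

DW = R + B = [[-2, 31], [-1, 22], [-1, 14]].
Since D multiplies W on the left, W = D⁻¹(R + B).
det D = 3, so D⁻¹ = [[-1/3, -2, 11/3], [-2/3, -3, 19/3], [-2/3, -2, 13/3]].
W = D⁻¹(R + B) = [[-1, -3], [-2, 2], [-1, -4]].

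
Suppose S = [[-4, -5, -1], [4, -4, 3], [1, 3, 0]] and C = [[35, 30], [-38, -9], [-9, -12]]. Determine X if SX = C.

X = [[-6, -3], [-1, -3], [-6, -3]]

Since S multiplies X on the left, X = S⁻¹C.
S has determinant 5; S⁻¹ = [[-9/5, -3/5, -19/5], [3/5, 1/5, 8/5], [16/5, 7/5, 36/5]].
X = S⁻¹C = [[-9/5, -3/5, -19/5], [3/5, 1/5, 8/5], [16/5, 7/5, 36/5]] · [[35, 30], [-38, -9], [-9, -12]] = [[-6, -3], [-1, -3], [-6, -3]].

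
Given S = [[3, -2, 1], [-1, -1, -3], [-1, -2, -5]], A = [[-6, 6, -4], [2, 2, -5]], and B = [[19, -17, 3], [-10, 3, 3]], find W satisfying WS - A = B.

W = [[4, -5, 4], [-2, 5, -3]]

WS = B + A = [[13, -11, -1], [-8, 5, -2]].
Since S sits to the right of W, W = (B + A)S⁻¹.
det S = 2; the adjugate gives S⁻¹ = [[-1/2, -6, 7/2], [-1, -7, 4], [1/2, 4, -5/2]].
W = (B + A)S⁻¹ = [[4, -5, 4], [-2, 5, -3]].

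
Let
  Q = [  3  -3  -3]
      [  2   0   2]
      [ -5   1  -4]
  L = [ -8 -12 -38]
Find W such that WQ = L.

Q is on the right of W, so right-multiply by Q⁻¹: W = LQ⁻¹.
det Q = -6; the adjugate gives Q⁻¹ = [[1/3, 5/2, 1], [1/3, 9/2, 2], [-1/3, -2, -1]].
W = LQ⁻¹ = [[-8, -12, -38]] · [[1/3, 5/2, 1], [1/3, 9/2, 2], [-1/3, -2, -1]] = [[6, 2, 6]].

W = [[6, 2, 6]]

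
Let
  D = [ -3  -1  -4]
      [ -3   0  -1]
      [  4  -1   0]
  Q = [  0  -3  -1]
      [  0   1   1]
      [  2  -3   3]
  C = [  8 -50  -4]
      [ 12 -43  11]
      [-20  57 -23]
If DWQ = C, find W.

W = D⁻¹CQ⁻¹ (apply D⁻¹ on the left and Q⁻¹ on the right).
D has determinant -5; D⁻¹ = [[1/5, -4/5, -1/5], [4/5, -16/5, -9/5], [-3/5, 7/5, 3/5]].
Q has determinant -4; Q⁻¹ = [[-3/2, -3, 1/2], [-1/2, -1/2, 0], [1/2, 3/2, 0]].
D⁻¹C = [[-4, 13, -5], [4, -5, 3], [0, 4, 4]].
W = (D⁻¹C)Q⁻¹ = [[-3, -2, -2], [-2, -5, 2], [0, 4, 0]].

W = [[-3, -2, -2], [-2, -5, 2], [0, 4, 0]]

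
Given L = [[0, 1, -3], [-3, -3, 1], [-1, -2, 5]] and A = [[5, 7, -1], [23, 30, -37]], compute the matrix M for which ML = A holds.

M = [[6, -3, 4], [2, -6, -5]]

Since L sits to the right of M, M = AL⁻¹.
det L = 5, so L⁻¹ = [[-13/5, 1/5, -8/5], [14/5, -3/5, 9/5], [3/5, -1/5, 3/5]].
M = AL⁻¹ = [[5, 7, -1], [23, 30, -37]] · [[-13/5, 1/5, -8/5], [14/5, -3/5, 9/5], [3/5, -1/5, 3/5]] = [[6, -3, 4], [2, -6, -5]].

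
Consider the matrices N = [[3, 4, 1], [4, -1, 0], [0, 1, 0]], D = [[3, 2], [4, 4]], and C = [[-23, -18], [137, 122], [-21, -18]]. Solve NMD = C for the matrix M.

M = [[3, 5], [-3, -3], [-2, -5]]

M = N⁻¹CD⁻¹ (apply N⁻¹ on the left and D⁻¹ on the right).
det N = 4; the adjugate gives N⁻¹ = [[0, 1/4, 1/4], [0, 0, 1], [1, -3/4, -19/4]].
det D = 4, so D⁻¹ = [[1, -1/2], [-1, 3/4]].
N⁻¹C = [[29, 26], [-21, -18], [-26, -24]].
M = (N⁻¹C)D⁻¹ = [[3, 5], [-3, -3], [-2, -5]].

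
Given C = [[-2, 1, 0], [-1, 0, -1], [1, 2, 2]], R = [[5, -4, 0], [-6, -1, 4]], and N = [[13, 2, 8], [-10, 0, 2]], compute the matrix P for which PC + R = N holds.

PC = N − R = [[8, 6, 8], [-4, 1, -2]].
Since C sits to the right of P, P = (N − R)C⁻¹.
det C = -3, so C⁻¹ = [[-2/3, 2/3, 1/3], [-1/3, 4/3, 2/3], [2/3, -5/3, -1/3]].
P = (N − R)C⁻¹ = [[-2, 0, 4], [1, 2, 0]].

P = [[-2, 0, 4], [1, 2, 0]]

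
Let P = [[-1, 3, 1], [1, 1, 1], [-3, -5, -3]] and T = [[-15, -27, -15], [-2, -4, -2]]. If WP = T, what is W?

W = [[0, 3, 6], [0, 1, 1]]

P is on the right of W, so right-multiply by P⁻¹: W = TP⁻¹.
det P = -4, so P⁻¹ = [[-1/2, -1, -1/2], [0, -3/2, -1/2], [1/2, 7/2, 1]].
W = TP⁻¹ = [[-15, -27, -15], [-2, -4, -2]] · [[-1/2, -1, -1/2], [0, -3/2, -1/2], [1/2, 7/2, 1]] = [[0, 3, 6], [0, 1, 1]].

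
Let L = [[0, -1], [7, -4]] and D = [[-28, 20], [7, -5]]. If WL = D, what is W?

W = [[-4, -4], [1, 1]]

L is on the right of W, so right-multiply by L⁻¹: W = DL⁻¹.
det L = 7, so L⁻¹ = [[-4/7, 1/7], [-1, 0]].
W = DL⁻¹ = [[-28, 20], [7, -5]] · [[-4/7, 1/7], [-1, 0]] = [[-4, -4], [1, 1]].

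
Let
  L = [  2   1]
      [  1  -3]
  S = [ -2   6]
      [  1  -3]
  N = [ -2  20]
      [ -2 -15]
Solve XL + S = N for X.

X = [[2, -4], [-3, 3]]

XL = N − S = [[0, 14], [-3, -12]].
Right-multiplying both sides by L⁻¹ gives X = (N − S)L⁻¹.
det L = -7, so L⁻¹ = [[3/7, 1/7], [1/7, -2/7]].
X = (N − S)L⁻¹ = [[2, -4], [-3, 3]].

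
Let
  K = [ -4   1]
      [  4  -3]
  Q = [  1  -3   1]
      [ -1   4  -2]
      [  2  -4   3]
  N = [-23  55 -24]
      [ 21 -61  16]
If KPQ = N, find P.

P = K⁻¹NQ⁻¹ (apply K⁻¹ on the left and Q⁻¹ on the right).
det K = 8; the adjugate gives K⁻¹ = [[-3/8, -1/8], [-1/2, -1/2]].
det Q = 3, so Q⁻¹ = [[4/3, 5/3, 2/3], [-1/3, 1/3, 1/3], [-4/3, -2/3, 1/3]].
K⁻¹N = [[6, -13, 7], [1, 3, 4]].
P = (K⁻¹N)Q⁻¹ = [[3, 1, 2], [-5, 0, 3]].

P = [[3, 1, 2], [-5, 0, 3]]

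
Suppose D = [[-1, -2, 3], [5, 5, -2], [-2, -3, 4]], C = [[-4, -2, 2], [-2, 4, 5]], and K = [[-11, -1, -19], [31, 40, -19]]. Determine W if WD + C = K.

W = [[-3, -4, -5], [2, 5, -5]]

WD = K − C = [[-7, 1, -21], [33, 36, -24]].
Since D sits to the right of W, W = (K − C)D⁻¹.
D has determinant 3; D⁻¹ = [[14/3, -1/3, -11/3], [-16/3, 2/3, 13/3], [-5/3, 1/3, 5/3]].
W = (K − C)D⁻¹ = [[-3, -4, -5], [2, 5, -5]].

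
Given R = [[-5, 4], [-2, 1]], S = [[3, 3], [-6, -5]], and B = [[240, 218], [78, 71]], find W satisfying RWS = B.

W = [[-4, 2], [4, -3]]

Left-multiply by R⁻¹ and right-multiply by S⁻¹: W = R⁻¹BS⁻¹.
det R = 3, so R⁻¹ = [[1/3, -4/3], [2/3, -5/3]].
det S = 3; the adjugate gives S⁻¹ = [[-5/3, -1], [2, 1]].
R⁻¹B = [[-24, -22], [30, 27]].
W = (R⁻¹B)S⁻¹ = [[-4, 2], [4, -3]].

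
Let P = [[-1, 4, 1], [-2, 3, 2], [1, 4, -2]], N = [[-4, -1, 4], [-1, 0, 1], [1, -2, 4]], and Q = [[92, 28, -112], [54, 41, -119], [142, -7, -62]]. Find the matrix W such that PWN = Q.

Left-multiply by P⁻¹ and right-multiply by N⁻¹: W = P⁻¹QN⁻¹.
det P = -5, so P⁻¹ = [[14/5, -12/5, -1], [2/5, -1/5, 0], [11/5, -8/5, -1]].
N has determinant -5; N⁻¹ = [[-2/5, 4/5, 1/5], [-1, 4, 0], [-2/5, 9/5, 1/5]].
P⁻¹Q = [[-14, -13, 34], [26, 3, -21], [-26, 3, 6]].
W = (P⁻¹Q)N⁻¹ = [[5, -2, 4], [-5, -5, 1], [5, 2, -4]].

W = [[5, -2, 4], [-5, -5, 1], [5, 2, -4]]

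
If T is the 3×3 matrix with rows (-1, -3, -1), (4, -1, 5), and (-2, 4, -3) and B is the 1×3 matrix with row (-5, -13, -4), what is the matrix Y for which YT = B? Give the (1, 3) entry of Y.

-5

Since T sits to the right of Y, Y = BT⁻¹.
T has determinant -3; T⁻¹ = [[17/3, 13/3, 16/3], [-2/3, -1/3, -1/3], [-14/3, -10/3, -13/3]].
Y = BT⁻¹ = [[-5, -13, -4]] · [[17/3, 13/3, 16/3], [-2/3, -1/3, -1/3], [-14/3, -10/3, -13/3]] = [[-1, -4, -5]].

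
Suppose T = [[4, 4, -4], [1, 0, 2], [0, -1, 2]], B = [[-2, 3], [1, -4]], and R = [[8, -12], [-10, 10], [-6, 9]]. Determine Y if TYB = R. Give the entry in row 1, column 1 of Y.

Left-multiply by T⁻¹ and right-multiply by B⁻¹: Y = T⁻¹RB⁻¹.
det T = 4, so T⁻¹ = [[1/2, -1, 2], [-1/2, 2, -3], [-1/4, 1, -1]].
det B = 5, so B⁻¹ = [[-4/5, -3/5], [-1/5, -2/5]].
T⁻¹R = [[2, 2], [-6, -1], [-6, 4]].
Y = (T⁻¹R)B⁻¹ = [[-2, -2], [5, 4], [4, 2]].

-2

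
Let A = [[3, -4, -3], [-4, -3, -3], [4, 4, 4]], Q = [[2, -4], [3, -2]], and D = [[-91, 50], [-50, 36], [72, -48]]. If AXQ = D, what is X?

Left-multiply by A⁻¹ and right-multiply by Q⁻¹: X = A⁻¹DQ⁻¹.
det A = -4; the adjugate gives A⁻¹ = [[0, -1, -3/4], [-1, -6, -21/4], [1, 7, 25/4]].
det Q = 8, so Q⁻¹ = [[-1/4, 1/2], [-3/8, 1/4]].
A⁻¹D = [[-4, 0], [13, -14], [9, 2]].
X = (A⁻¹D)Q⁻¹ = [[1, -2], [2, 3], [-3, 5]].

X = [[1, -2], [2, 3], [-3, 5]]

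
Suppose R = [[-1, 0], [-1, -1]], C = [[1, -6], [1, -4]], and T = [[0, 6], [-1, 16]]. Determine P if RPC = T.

P = [[3, -3], [3, -2]]

P = R⁻¹TC⁻¹ (apply R⁻¹ on the left and C⁻¹ on the right).
det R = 1; the adjugate gives R⁻¹ = [[-1, 0], [1, -1]].
C has determinant 2; C⁻¹ = [[-2, 3], [-1/2, 1/2]].
R⁻¹T = [[0, -6], [1, -10]].
P = (R⁻¹T)C⁻¹ = [[3, -3], [3, -2]].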